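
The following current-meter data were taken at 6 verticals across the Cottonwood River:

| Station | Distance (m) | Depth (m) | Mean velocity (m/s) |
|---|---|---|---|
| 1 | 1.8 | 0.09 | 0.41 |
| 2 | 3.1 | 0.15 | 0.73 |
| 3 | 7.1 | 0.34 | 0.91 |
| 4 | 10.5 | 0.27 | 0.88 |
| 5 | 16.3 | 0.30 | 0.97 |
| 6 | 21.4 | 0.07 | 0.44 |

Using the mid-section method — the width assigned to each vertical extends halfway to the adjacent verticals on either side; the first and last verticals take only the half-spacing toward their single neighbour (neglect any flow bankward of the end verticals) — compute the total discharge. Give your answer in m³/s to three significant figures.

w_1 = (3.1 − 1.8)/2 = 0.65 m; q_1 = 0.41 × 0.09 × 0.65 = 0.02399 m³/s
w_2 = (7.1 − 1.8)/2 = 2.65 m; q_2 = 0.73 × 0.15 × 2.65 = 0.2902 m³/s
w_3 = (10.5 − 3.1)/2 = 3.7 m; q_3 = 0.91 × 0.34 × 3.7 = 1.145 m³/s
w_4 = (16.3 − 7.1)/2 = 4.6 m; q_4 = 0.88 × 0.27 × 4.6 = 1.093 m³/s
w_5 = (21.4 − 10.5)/2 = 5.45 m; q_5 = 0.97 × 0.30 × 5.45 = 1.586 m³/s
w_6 = (21.4 − 16.3)/2 = 2.55 m; q_6 = 0.44 × 0.07 × 2.55 = 0.07854 m³/s
Q = Σ qᵢ = 4.216 m³/s

4.22 m³/s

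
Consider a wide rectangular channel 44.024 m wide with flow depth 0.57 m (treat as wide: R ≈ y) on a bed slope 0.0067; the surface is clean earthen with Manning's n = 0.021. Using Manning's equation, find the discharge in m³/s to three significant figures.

67.2 m³/s

A = b·y = 44.024 × 0.57 = 25.09 m²
Wide channel: R ≈ y = 0.57 m
Q = (1/n)·A·R^(2/3)·S^(1/2) = (1/0.021) × 25.09 × 0.5700^(2/3) × 0.0067^(1/2) = 67.24 m³/s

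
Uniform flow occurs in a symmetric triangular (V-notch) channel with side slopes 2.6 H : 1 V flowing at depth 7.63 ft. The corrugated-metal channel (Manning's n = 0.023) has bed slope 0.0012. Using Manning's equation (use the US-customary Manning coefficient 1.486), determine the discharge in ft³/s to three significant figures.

790 ft³/s

A = z·y² = 2.6×7.63² = 151.4 ft²
P = 2y√(1+z²) = 2×7.63×√(1+2.6²) = 42.51 ft
R = A/P = 151.4/42.51 = 3.561 ft
Q = (1.486/n)·A·R^(2/3)·S^(1/2) = (1.486/0.023) × 151.4 × 3.561^(2/3) × 0.0012^(1/2) = 789.9 ft³/s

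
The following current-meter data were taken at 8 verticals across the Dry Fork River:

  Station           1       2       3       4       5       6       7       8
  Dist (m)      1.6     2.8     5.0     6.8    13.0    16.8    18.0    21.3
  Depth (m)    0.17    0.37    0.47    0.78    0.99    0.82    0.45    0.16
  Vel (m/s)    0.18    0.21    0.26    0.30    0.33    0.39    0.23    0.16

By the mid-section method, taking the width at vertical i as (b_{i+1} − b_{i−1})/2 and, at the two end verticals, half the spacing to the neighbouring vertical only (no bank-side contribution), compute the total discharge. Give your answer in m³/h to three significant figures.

w_1 = (2.8 − 1.6)/2 = 0.6 m; q_1 = 0.18 × 0.17 × 0.6 = 0.01836 m³/s
w_2 = (5.0 − 1.6)/2 = 1.7 m; q_2 = 0.21 × 0.37 × 1.7 = 0.1321 m³/s
w_3 = (6.8 − 2.8)/2 = 2 m; q_3 = 0.26 × 0.47 × 2 = 0.2444 m³/s
w_4 = (13.0 − 5.0)/2 = 4 m; q_4 = 0.30 × 0.78 × 4 = 0.9360 m³/s
w_5 = (16.8 − 6.8)/2 = 5 m; q_5 = 0.33 × 0.99 × 5 = 1.634 m³/s
w_6 = (18.0 − 13.0)/2 = 2.5 m; q_6 = 0.39 × 0.82 × 2.5 = 0.7995 m³/s
w_7 = (21.3 − 16.8)/2 = 2.25 m; q_7 = 0.23 × 0.45 × 2.25 = 0.2329 m³/s
w_8 = (21.3 − 18.0)/2 = 1.65 m; q_8 = 0.16 × 0.16 × 1.65 = 0.04224 m³/s
Q = Σ qᵢ = 4.039 m³/s
= 4.039 × 3600 = 14540 m³/h

14500 m³/h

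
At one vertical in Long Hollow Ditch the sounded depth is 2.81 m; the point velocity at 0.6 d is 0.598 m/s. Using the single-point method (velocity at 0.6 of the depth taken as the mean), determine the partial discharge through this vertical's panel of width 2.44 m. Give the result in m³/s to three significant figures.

v̄ = v₀.₆ = 0.598 m/s
q = v̄ × d × w = 0.5980 × 2.81 × 2.44 = 4.100 m³/s

4.10 m³/s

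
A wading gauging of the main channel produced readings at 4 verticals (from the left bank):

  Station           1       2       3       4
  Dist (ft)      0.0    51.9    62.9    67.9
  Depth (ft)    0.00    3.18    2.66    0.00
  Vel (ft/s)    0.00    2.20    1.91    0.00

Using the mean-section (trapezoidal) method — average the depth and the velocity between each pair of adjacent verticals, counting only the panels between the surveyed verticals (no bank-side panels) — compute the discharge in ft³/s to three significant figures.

163 ft³/s

Panel 1-2: Δb = 51.9 ft, d̄ = (0.00+3.18)/2 = 1.59, v̄ = (0.00+2.20)/2 = 1.1 → q = 51.9×1.59×1.1 = 90.77 ft³/s
Panel 2-3: Δb = 11 ft, d̄ = (3.18+2.66)/2 = 2.92, v̄ = (2.20+1.91)/2 = 2.055 → q = 11×2.92×2.055 = 66.01 ft³/s
Panel 3-4: Δb = 5 ft, d̄ = (2.66+0.00)/2 = 1.33, v̄ = (1.91+0.00)/2 = 0.955 → q = 5×1.33×0.955 = 6.351 ft³/s
Q = Σ q = 163.1 ft³/s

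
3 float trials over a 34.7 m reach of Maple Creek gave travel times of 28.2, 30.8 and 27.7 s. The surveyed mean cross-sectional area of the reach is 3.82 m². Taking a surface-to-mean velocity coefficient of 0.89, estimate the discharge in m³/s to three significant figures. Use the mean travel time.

t̄ = (28.2 + 30.8 + 27.7) / 3 = 28.9 s
v_surface = L / t̄ = 34.7 / 28.9 = 1.201 m/s
v_mean = 0.89 × 1.201 = 1.069 m/s
Q = A × v_mean = 3.82 × 1.069 = 4.082 m³/s

4.08 m³/s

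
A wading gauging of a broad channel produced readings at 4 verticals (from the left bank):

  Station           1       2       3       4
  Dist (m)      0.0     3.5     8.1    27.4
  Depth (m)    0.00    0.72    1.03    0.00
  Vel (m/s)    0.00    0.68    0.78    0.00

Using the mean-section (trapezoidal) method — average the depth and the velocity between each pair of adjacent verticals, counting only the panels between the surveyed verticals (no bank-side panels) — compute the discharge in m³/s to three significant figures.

7.24 m³/s

Panel 1-2: Δb = 3.5 m, d̄ = (0.00+0.72)/2 = 0.36, v̄ = (0.00+0.68)/2 = 0.34 → q = 3.5×0.36×0.34 = 0.4284 m³/s
Panel 2-3: Δb = 4.6 m, d̄ = (0.72+1.03)/2 = 0.875, v̄ = (0.68+0.78)/2 = 0.73 → q = 4.6×0.875×0.73 = 2.938 m³/s
Panel 3-4: Δb = 19.3 m, d̄ = (1.03+0.00)/2 = 0.515, v̄ = (0.78+0.00)/2 = 0.39 → q = 19.3×0.515×0.39 = 3.876 m³/s
Q = Σ q = 7.243 m³/s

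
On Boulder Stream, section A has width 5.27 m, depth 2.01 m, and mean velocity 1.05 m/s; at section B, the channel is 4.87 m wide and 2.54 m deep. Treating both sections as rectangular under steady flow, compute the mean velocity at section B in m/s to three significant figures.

Q = A₁V₁ = (5.27×2.01) × 1.05 = 11.12 m³/s
A₂ = 4.87 × 2.54 = 12.37 m²
V₂ = Q/A₂ = 11.12/12.37 = 0.8992 m/s

0.899 m/s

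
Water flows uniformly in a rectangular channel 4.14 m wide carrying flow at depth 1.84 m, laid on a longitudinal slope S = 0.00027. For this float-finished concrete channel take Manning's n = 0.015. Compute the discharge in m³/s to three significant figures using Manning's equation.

8.20 m³/s

A = b·y = 4.14 × 1.84 = 7.618 m²
P = b + 2y = 4.14 + 2×1.84 = 7.820 m
R = A/P = 7.618/7.820 = 0.9741 m
Q = (1/n)·A·R^(2/3)·S^(1/2) = (1/0.015) × 7.618 × 0.9741^(2/3) × 0.00027^(1/2) = 8.200 m³/s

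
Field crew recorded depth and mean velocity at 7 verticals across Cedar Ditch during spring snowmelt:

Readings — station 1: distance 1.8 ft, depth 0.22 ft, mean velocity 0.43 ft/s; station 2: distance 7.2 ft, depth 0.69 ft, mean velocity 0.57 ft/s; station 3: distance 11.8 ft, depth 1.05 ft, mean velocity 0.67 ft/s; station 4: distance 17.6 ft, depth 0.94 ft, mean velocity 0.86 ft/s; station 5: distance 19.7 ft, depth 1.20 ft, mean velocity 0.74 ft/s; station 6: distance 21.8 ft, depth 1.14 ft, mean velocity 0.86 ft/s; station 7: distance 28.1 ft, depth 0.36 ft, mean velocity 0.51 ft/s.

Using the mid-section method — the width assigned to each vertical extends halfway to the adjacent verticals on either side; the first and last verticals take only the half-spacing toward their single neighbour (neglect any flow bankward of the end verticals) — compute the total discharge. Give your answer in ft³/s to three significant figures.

w_1 = (7.2 − 1.8)/2 = 2.7 ft; q_1 = 0.43 × 0.22 × 2.7 = 0.2554 ft³/s
w_2 = (11.8 − 1.8)/2 = 5 ft; q_2 = 0.57 × 0.69 × 5 = 1.967 ft³/s
w_3 = (17.6 − 7.2)/2 = 5.2 ft; q_3 = 0.67 × 1.05 × 5.2 = 3.658 ft³/s
w_4 = (19.7 − 11.8)/2 = 3.95 ft; q_4 = 0.86 × 0.94 × 3.95 = 3.193 ft³/s
w_5 = (21.8 − 17.6)/2 = 2.1 ft; q_5 = 0.74 × 1.20 × 2.1 = 1.865 ft³/s
w_6 = (28.1 − 19.7)/2 = 4.2 ft; q_6 = 0.86 × 1.14 × 4.2 = 4.118 ft³/s
w_7 = (28.1 − 21.8)/2 = 3.15 ft; q_7 = 0.51 × 0.36 × 3.15 = 0.5783 ft³/s
Q = Σ qᵢ = 15.63 ft³/s

15.6 ft³/s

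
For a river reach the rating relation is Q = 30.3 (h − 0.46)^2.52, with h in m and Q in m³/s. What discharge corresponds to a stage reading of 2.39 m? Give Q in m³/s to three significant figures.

Q = 30.3 × (2.39 − 0.46)^2.52 = 30.3 × 1.93^2.52 = 158.9 m³/s

159 m³/s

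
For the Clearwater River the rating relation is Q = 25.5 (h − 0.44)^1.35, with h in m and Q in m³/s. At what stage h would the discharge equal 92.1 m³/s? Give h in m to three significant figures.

h − h₀ = (Q/C)^(1/b) = (92.1/25.5)^(1/1.35) = 2.589 m
h = 0.44 + 2.589 = 3.029 m

3.03 m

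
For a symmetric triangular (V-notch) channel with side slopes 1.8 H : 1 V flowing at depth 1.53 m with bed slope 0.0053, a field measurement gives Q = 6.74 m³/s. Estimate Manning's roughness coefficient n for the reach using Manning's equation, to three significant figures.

A = z·y² = 1.8×1.53² = 4.214 m²
P = 2y√(1+z²) = 2×1.53×√(1+1.8²) = 6.301 m
R = A/P = 4.214/6.301 = 0.6687 m
n = (1/Q)·A·R^(2/3)·S^(1/2) = (1/6.74) × 4.214 × 0.7647 × 0.07280 = 0.03480

0.0348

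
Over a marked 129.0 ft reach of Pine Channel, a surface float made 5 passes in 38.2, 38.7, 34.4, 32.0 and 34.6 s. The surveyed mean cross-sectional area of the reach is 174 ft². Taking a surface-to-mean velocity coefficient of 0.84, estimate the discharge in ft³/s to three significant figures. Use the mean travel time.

530 ft³/s

t̄ = (38.2 + 38.7 + 34.4 + 32.0 + 34.6) / 5 = 35.58 s
v_surface = L / t̄ = 129.0 / 35.58 = 3.626 ft/s
v_mean = 0.84 × 3.626 = 3.046 ft/s
Q = A × v_mean = 174 × 3.046 = 529.9 ft³/s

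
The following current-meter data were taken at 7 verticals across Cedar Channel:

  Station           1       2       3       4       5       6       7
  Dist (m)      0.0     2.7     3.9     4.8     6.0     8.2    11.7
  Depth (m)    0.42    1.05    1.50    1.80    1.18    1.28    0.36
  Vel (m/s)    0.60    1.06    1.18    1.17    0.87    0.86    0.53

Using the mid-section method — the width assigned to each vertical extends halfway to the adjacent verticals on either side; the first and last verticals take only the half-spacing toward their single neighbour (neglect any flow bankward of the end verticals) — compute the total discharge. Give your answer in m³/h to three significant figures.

42500 m³/h

w_1 = (2.7 − 0.0)/2 = 1.35 m; q_1 = 0.60 × 0.42 × 1.35 = 0.3402 m³/s
w_2 = (3.9 − 0.0)/2 = 1.95 m; q_2 = 1.06 × 1.05 × 1.95 = 2.170 m³/s
w_3 = (4.8 − 2.7)/2 = 1.05 m; q_3 = 1.18 × 1.50 × 1.05 = 1.859 m³/s
w_4 = (6.0 − 3.9)/2 = 1.05 m; q_4 = 1.17 × 1.80 × 1.05 = 2.211 m³/s
w_5 = (8.2 − 4.8)/2 = 1.7 m; q_5 = 0.87 × 1.18 × 1.7 = 1.745 m³/s
w_6 = (11.7 − 6.0)/2 = 2.85 m; q_6 = 0.86 × 1.28 × 2.85 = 3.137 m³/s
w_7 = (11.7 − 8.2)/2 = 1.75 m; q_7 = 0.53 × 0.36 × 1.75 = 0.3339 m³/s
Q = Σ qᵢ = 11.80 m³/s
= 11.80 × 3600 = 42470 m³/h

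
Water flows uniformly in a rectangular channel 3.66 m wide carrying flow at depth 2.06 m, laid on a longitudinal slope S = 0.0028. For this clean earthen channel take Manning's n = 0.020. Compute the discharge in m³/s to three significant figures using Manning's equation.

19.5 m³/s

A = b·y = 3.66 × 2.06 = 7.540 m²
P = b + 2y = 3.66 + 2×2.06 = 7.780 m
R = A/P = 7.540/7.780 = 0.9691 m
Q = (1/n)·A·R^(2/3)·S^(1/2) = (1/0.020) × 7.540 × 0.9691^(2/3) × 0.0028^(1/2) = 19.53 m³/s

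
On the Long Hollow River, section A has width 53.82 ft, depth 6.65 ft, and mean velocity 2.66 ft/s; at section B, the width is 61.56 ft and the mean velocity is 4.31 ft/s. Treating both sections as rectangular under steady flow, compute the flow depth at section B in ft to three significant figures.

3.59 ft

Q = A₁V₁ = (53.82×6.65) × 2.66 = 952.0 ft³/s
d₂ = Q/(b₂ V₂) = 952.0/(61.56×4.31) = 3.588 ft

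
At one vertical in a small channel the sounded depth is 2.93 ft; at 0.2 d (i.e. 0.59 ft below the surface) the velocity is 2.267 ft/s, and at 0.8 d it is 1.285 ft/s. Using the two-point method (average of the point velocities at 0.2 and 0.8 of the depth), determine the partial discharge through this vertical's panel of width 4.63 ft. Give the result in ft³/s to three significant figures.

24.1 ft³/s

v̄ = (2.267 + 1.285) / 2 = 1.776 ft/s
q = v̄ × d × w = 1.776 × 2.93 × 4.63 = 24.09 ft³/s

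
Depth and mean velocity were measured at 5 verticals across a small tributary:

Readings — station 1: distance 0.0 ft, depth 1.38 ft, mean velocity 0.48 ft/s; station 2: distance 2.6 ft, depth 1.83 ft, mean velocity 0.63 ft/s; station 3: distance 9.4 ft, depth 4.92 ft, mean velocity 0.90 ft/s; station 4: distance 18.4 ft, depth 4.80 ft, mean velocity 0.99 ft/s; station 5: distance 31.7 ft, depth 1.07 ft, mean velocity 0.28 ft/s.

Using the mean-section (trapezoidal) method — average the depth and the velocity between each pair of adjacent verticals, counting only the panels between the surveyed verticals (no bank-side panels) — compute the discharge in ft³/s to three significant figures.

Panel 1-2: Δb = 2.6 ft, d̄ = (1.38+1.83)/2 = 1.605, v̄ = (0.48+0.63)/2 = 0.555 → q = 2.6×1.605×0.555 = 2.316 ft³/s
Panel 2-3: Δb = 6.8 ft, d̄ = (1.83+4.92)/2 = 3.375, v̄ = (0.63+0.90)/2 = 0.765 → q = 6.8×3.375×0.765 = 17.56 ft³/s
Panel 3-4: Δb = 9 ft, d̄ = (4.92+4.80)/2 = 4.86, v̄ = (0.90+0.99)/2 = 0.945 → q = 9×4.86×0.945 = 41.33 ft³/s
Panel 4-5: Δb = 13.3 ft, d̄ = (4.80+1.07)/2 = 2.935, v̄ = (0.99+0.28)/2 = 0.635 → q = 13.3×2.935×0.635 = 24.79 ft³/s
Q = Σ q = 85.99 ft³/s

86.0 ft³/s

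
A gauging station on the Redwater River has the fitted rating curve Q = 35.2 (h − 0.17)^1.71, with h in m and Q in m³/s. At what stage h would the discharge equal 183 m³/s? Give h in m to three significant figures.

h − h₀ = (Q/C)^(1/b) = (183/35.2)^(1/1.71) = 2.622 m
h = 0.17 + 2.622 = 2.792 m

2.79 m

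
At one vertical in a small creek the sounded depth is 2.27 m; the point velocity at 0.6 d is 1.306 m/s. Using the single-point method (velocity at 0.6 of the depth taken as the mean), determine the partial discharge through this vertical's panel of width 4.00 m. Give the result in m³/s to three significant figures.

v̄ = v₀.₆ = 1.306 m/s
q = v̄ × d × w = 1.306 × 2.27 × 4.00 = 11.86 m³/s

11.9 m³/s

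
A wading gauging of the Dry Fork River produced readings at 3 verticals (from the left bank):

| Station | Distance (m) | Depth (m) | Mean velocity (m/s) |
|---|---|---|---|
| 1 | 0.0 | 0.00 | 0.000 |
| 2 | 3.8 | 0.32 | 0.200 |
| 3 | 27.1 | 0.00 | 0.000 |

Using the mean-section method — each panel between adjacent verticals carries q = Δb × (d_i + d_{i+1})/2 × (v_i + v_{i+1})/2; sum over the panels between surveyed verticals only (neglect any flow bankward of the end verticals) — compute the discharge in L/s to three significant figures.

434 L/s

Panel 1-2: Δb = 3.8 m, d̄ = (0.00+0.32)/2 = 0.16, v̄ = (0.000+0.200)/2 = 0.1 → q = 3.8×0.16×0.1 = 0.06080 m³/s
Panel 2-3: Δb = 23.3 m, d̄ = (0.32+0.00)/2 = 0.16, v̄ = (0.200+0.000)/2 = 0.1 → q = 23.3×0.16×0.1 = 0.3728 m³/s
Q = Σ q = 0.4336 m³/s
= 0.4336 × 1000 = 433.6 L/s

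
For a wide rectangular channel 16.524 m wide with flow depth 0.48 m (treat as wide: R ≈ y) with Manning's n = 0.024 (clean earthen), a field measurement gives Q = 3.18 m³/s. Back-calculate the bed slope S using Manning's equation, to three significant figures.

A = b·y = 16.524 × 0.48 = 7.932 m²
Wide channel: R ≈ y = 0.48 m
S = (Q·n / (1·A·R^(2/3)))² = (3.18×0.024 / (1×7.932×0.6130))² = 0.0002464

0.000246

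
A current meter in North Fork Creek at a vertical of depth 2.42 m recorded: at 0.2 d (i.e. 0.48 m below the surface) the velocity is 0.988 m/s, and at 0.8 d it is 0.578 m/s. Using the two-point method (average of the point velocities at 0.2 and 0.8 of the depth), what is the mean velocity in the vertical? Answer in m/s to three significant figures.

v̄ = (0.988 + 0.578) / 2 = 0.7830 m/s

0.783 m/s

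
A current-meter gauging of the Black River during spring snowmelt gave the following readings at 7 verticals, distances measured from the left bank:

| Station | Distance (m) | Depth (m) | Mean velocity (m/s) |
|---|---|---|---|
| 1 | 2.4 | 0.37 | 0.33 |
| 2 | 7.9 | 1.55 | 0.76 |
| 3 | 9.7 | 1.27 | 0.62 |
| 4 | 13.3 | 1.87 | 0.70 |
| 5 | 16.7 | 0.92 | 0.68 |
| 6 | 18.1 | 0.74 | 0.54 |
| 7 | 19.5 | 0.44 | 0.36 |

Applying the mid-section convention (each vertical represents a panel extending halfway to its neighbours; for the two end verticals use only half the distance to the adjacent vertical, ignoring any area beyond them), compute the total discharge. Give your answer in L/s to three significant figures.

w_1 = (7.9 − 2.4)/2 = 2.75 m; q_1 = 0.33 × 0.37 × 2.75 = 0.3358 m³/s
w_2 = (9.7 − 2.4)/2 = 3.65 m; q_2 = 0.76 × 1.55 × 3.65 = 4.300 m³/s
w_3 = (13.3 − 7.9)/2 = 2.7 m; q_3 = 0.62 × 1.27 × 2.7 = 2.126 m³/s
w_4 = (16.7 − 9.7)/2 = 3.5 m; q_4 = 0.70 × 1.87 × 3.5 = 4.582 m³/s
w_5 = (18.1 − 13.3)/2 = 2.4 m; q_5 = 0.68 × 0.92 × 2.4 = 1.501 m³/s
w_6 = (19.5 − 16.7)/2 = 1.4 m; q_6 = 0.54 × 0.74 × 1.4 = 0.5594 m³/s
w_7 = (19.5 − 18.1)/2 = 0.7 m; q_7 = 0.36 × 0.44 × 0.7 = 0.1109 m³/s
Q = Σ qᵢ = 13.51 m³/s
= 13.51 × 1000 = 13510 L/s

13500 L/s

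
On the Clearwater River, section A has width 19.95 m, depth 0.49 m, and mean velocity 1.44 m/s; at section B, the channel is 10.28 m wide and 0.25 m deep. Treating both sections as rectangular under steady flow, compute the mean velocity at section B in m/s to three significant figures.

Q = A₁V₁ = (19.95×0.49) × 1.44 = 14.08 m³/s
A₂ = 10.28 × 0.25 = 2.570 m²
V₂ = Q/A₂ = 14.08/2.570 = 5.477 m/s

5.48 m/s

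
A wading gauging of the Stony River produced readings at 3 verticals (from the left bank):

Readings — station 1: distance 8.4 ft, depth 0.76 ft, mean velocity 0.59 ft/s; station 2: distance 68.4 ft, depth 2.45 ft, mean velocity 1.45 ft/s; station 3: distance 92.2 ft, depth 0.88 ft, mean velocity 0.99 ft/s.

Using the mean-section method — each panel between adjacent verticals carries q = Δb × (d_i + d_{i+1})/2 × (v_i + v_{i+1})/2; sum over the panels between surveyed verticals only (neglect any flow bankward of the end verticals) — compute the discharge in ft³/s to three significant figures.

Panel 1-2: Δb = 60 ft, d̄ = (0.76+2.45)/2 = 1.605, v̄ = (0.59+1.45)/2 = 1.02 → q = 60×1.605×1.02 = 98.23 ft³/s
Panel 2-3: Δb = 23.8 ft, d̄ = (2.45+0.88)/2 = 1.665, v̄ = (1.45+0.99)/2 = 1.22 → q = 23.8×1.665×1.22 = 48.34 ft³/s
Q = Σ q = 146.6 ft³/s

147 ft³/s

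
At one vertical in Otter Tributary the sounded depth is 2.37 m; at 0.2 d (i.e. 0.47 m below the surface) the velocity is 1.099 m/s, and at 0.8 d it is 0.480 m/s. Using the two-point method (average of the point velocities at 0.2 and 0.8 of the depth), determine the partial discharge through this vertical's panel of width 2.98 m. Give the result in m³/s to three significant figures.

v̄ = (1.099 + 0.480) / 2 = 0.7895 m/s
q = v̄ × d × w = 0.7895 × 2.37 × 2.98 = 5.576 m³/s

5.58 m³/s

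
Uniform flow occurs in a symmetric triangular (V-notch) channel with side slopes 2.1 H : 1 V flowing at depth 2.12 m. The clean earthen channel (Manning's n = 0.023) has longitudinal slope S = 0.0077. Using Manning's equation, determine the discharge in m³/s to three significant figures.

35.0 m³/s

A = z·y² = 2.1×2.12² = 9.438 m²
P = 2y√(1+z²) = 2×2.12×√(1+2.1²) = 9.862 m
R = A/P = 9.438/9.862 = 0.9570 m
Q = (1/n)·A·R^(2/3)·S^(1/2) = (1/0.023) × 9.438 × 0.9570^(2/3) × 0.0077^(1/2) = 34.97 m³/s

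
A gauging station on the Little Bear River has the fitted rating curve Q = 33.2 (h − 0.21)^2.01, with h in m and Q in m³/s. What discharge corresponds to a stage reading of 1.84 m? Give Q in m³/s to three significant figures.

88.6 m³/s

Q = 33.2 × (1.84 − 0.21)^2.01 = 33.2 × 1.63^2.01 = 88.64 m³/s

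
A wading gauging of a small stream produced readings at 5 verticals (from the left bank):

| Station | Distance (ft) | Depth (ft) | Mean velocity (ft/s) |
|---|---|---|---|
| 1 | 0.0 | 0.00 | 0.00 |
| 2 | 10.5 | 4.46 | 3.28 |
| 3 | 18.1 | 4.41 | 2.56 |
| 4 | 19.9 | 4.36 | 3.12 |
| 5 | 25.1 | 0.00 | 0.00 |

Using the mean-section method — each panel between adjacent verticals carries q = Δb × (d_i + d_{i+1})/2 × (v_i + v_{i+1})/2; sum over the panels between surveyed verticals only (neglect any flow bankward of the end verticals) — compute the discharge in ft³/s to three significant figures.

177 ft³/s

Panel 1-2: Δb = 10.5 ft, d̄ = (0.00+4.46)/2 = 2.23, v̄ = (0.00+3.28)/2 = 1.64 → q = 10.5×2.23×1.64 = 38.40 ft³/s
Panel 2-3: Δb = 7.6 ft, d̄ = (4.46+4.41)/2 = 4.435, v̄ = (3.28+2.56)/2 = 2.92 → q = 7.6×4.435×2.92 = 98.42 ft³/s
Panel 3-4: Δb = 1.8 ft, d̄ = (4.41+4.36)/2 = 4.385, v̄ = (2.56+3.12)/2 = 2.84 → q = 1.8×4.385×2.84 = 22.42 ft³/s
Panel 4-5: Δb = 5.2 ft, d̄ = (4.36+0.00)/2 = 2.18, v̄ = (3.12+0.00)/2 = 1.56 → q = 5.2×2.18×1.56 = 17.68 ft³/s
Q = Σ q = 176.9 ft³/s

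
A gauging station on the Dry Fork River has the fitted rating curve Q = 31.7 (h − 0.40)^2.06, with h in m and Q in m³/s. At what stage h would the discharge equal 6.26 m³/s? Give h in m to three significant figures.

0.855 m

h − h₀ = (Q/C)^(1/b) = (6.26/31.7)^(1/2.06) = 0.4550 m
h = 0.40 + 0.4550 = 0.8550 m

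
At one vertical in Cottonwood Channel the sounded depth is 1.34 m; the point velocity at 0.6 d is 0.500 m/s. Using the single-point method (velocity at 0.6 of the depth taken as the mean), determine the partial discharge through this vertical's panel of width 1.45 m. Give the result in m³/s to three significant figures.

0.972 m³/s

v̄ = v₀.₆ = 0.500 m/s
q = v̄ × d × w = 0.5000 × 1.34 × 1.45 = 0.9715 m³/s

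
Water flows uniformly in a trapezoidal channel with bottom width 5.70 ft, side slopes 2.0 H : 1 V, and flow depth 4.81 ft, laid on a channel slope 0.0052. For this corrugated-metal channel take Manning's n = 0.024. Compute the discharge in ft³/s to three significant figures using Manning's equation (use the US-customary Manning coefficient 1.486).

639 ft³/s

A = (b + z·y)·y = (5.70 + 2.0×4.81)×4.81 = 73.69 ft²
P = b + 2y√(1+z²) = 5.70 + 2×4.81×√(1+2.0²) = 27.21 ft
R = A/P = 73.69/27.21 = 2.708 ft
Q = (1.486/n)·A·R^(2/3)·S^(1/2) = (1.486/0.024) × 73.69 × 2.708^(2/3) × 0.0052^(1/2) = 639.2 ft³/s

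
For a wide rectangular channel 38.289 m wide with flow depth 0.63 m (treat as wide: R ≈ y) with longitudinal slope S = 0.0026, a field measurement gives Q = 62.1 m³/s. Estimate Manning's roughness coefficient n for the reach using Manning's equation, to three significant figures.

A = b·y = 38.289 × 0.63 = 24.12 m²
Wide channel: R ≈ y = 0.63 m
n = (1/Q)·A·R^(2/3)·S^(1/2) = (1/62.1) × 24.12 × 0.7349 × 0.05099 = 0.01456

0.0146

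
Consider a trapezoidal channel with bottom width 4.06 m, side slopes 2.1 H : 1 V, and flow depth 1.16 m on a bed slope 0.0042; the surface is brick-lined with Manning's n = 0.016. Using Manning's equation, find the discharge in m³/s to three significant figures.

A = (b + z·y)·y = (4.06 + 2.1×1.16)×1.16 = 7.535 m²
P = b + 2y√(1+z²) = 4.06 + 2×1.16×√(1+2.1²) = 9.456 m
R = A/P = 7.535/9.456 = 0.7969 m
Q = (1/n)·A·R^(2/3)·S^(1/2) = (1/0.016) × 7.535 × 0.7969^(2/3) × 0.0042^(1/2) = 26.23 m³/s

26.2 m³/s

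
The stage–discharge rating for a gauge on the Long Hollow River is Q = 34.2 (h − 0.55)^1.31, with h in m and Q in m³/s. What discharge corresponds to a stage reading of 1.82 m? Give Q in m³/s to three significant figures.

Q = 34.2 × (1.82 − 0.55)^1.31 = 34.2 × 1.27^1.31 = 46.77 m³/s

46.8 m³/s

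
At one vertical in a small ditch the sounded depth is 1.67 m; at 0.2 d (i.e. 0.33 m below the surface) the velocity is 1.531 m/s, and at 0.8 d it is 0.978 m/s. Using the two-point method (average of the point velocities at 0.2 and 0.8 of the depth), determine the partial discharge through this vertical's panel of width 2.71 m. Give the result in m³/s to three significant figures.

5.68 m³/s

v̄ = (1.531 + 0.978) / 2 = 1.255 m/s
q = v̄ × d × w = 1.255 × 1.67 × 2.71 = 5.677 m³/s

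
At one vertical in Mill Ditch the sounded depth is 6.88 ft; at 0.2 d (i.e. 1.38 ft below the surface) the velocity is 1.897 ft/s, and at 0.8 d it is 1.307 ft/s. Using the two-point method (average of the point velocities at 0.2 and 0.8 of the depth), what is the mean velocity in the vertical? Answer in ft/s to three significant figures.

1.60 ft/s

v̄ = (1.897 + 1.307) / 2 = 1.602 ft/s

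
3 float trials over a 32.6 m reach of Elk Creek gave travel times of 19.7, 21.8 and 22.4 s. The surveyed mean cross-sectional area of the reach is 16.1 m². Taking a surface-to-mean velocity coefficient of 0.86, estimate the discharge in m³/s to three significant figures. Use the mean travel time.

t̄ = (19.7 + 21.8 + 22.4) / 3 = 21.3 s
v_surface = L / t̄ = 32.6 / 21.3 = 1.531 m/s
v_mean = 0.86 × 1.531 = 1.316 m/s
Q = A × v_mean = 16.1 × 1.316 = 21.19 m³/s

21.2 m³/s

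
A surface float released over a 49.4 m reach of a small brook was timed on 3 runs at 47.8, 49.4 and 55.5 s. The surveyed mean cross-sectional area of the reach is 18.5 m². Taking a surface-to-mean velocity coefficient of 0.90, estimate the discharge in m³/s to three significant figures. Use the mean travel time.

16.2 m³/s

t̄ = (47.8 + 49.4 + 55.5) / 3 = 50.9 s
v_surface = L / t̄ = 49.4 / 50.9 = 0.9705 m/s
v_mean = 0.90 × 0.9705 = 0.8735 m/s
Q = A × v_mean = 18.5 × 0.8735 = 16.16 m³/s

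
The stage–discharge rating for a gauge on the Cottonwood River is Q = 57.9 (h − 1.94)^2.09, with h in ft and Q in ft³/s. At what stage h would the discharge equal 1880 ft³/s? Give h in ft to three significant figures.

h − h₀ = (Q/C)^(1/b) = (1880/57.9)^(1/2.09) = 5.287 ft
h = 1.94 + 5.287 = 7.227 ft

7.23 ft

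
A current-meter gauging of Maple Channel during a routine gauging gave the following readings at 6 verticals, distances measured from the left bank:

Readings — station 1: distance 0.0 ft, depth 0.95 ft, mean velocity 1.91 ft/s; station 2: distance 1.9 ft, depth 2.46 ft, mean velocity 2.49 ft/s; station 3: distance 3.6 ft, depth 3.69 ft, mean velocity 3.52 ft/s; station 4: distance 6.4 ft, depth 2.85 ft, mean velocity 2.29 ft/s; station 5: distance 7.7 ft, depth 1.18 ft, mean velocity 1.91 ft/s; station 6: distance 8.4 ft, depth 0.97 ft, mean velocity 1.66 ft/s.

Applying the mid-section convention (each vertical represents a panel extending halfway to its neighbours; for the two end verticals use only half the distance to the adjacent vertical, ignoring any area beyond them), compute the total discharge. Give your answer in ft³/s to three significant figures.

58.2 ft³/s

w_1 = (1.9 − 0.0)/2 = 0.95 ft; q_1 = 1.91 × 0.95 × 0.95 = 1.724 ft³/s
w_2 = (3.6 − 0.0)/2 = 1.8 ft; q_2 = 2.49 × 2.46 × 1.8 = 11.03 ft³/s
w_3 = (6.4 − 1.9)/2 = 2.25 ft; q_3 = 3.52 × 3.69 × 2.25 = 29.22 ft³/s
w_4 = (7.7 − 3.6)/2 = 2.05 ft; q_4 = 2.29 × 2.85 × 2.05 = 13.38 ft³/s
w_5 = (8.4 − 6.4)/2 = 1 ft; q_5 = 1.91 × 1.18 × 1 = 2.254 ft³/s
w_6 = (8.4 − 7.7)/2 = 0.35 ft; q_6 = 1.66 × 0.97 × 0.35 = 0.5636 ft³/s
Q = Σ qᵢ = 58.17 ft³/s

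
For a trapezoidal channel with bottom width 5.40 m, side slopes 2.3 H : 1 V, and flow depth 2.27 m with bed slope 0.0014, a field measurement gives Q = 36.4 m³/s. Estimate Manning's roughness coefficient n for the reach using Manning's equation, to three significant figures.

0.0315

A = (b + z·y)·y = (5.40 + 2.3×2.27)×2.27 = 24.11 m²
P = b + 2y√(1+z²) = 5.40 + 2×2.27×√(1+2.3²) = 16.79 m
R = A/P = 24.11/16.79 = 1.436 m
n = (1/Q)·A·R^(2/3)·S^(1/2) = (1/36.4) × 24.11 × 1.273 × 0.03742 = 0.03155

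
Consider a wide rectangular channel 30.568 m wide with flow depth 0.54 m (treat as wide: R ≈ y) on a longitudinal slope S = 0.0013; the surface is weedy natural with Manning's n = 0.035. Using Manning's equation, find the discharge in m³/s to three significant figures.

11.3 m³/s

A = b·y = 30.568 × 0.54 = 16.51 m²
Wide channel: R ≈ y = 0.54 m
Q = (1/n)·A·R^(2/3)·S^(1/2) = (1/0.035) × 16.51 × 0.5400^(2/3) × 0.0013^(1/2) = 11.28 m³/s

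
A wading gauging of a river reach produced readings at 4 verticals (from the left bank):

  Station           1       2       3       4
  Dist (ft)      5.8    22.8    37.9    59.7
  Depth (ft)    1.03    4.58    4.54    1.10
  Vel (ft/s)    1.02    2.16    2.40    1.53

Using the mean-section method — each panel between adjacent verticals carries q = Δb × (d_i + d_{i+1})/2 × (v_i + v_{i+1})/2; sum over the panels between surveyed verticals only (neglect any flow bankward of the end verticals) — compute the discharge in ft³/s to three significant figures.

354 ft³/s

Panel 1-2: Δb = 17 ft, d̄ = (1.03+4.58)/2 = 2.805, v̄ = (1.02+2.16)/2 = 1.59 → q = 17×2.805×1.59 = 75.82 ft³/s
Panel 2-3: Δb = 15.1 ft, d̄ = (4.58+4.54)/2 = 4.56, v̄ = (2.16+2.40)/2 = 2.28 → q = 15.1×4.56×2.28 = 157.0 ft³/s
Panel 3-4: Δb = 21.8 ft, d̄ = (4.54+1.10)/2 = 2.82, v̄ = (2.40+1.53)/2 = 1.965 → q = 21.8×2.82×1.965 = 120.8 ft³/s
Q = Σ q = 353.6 ft³/s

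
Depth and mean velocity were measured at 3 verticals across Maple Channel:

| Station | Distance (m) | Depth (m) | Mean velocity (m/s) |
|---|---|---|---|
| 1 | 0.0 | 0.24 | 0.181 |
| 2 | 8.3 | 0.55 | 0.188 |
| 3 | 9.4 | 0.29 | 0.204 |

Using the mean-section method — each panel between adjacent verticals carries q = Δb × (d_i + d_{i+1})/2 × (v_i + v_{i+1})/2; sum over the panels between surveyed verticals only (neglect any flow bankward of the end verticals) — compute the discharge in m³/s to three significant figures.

Panel 1-2: Δb = 8.3 m, d̄ = (0.24+0.55)/2 = 0.395, v̄ = (0.181+0.188)/2 = 0.1845 → q = 8.3×0.395×0.1845 = 0.6049 m³/s
Panel 2-3: Δb = 1.1 m, d̄ = (0.55+0.29)/2 = 0.42, v̄ = (0.188+0.204)/2 = 0.196 → q = 1.1×0.42×0.196 = 0.09055 m³/s
Q = Σ q = 0.6954 m³/s

0.695 m³/s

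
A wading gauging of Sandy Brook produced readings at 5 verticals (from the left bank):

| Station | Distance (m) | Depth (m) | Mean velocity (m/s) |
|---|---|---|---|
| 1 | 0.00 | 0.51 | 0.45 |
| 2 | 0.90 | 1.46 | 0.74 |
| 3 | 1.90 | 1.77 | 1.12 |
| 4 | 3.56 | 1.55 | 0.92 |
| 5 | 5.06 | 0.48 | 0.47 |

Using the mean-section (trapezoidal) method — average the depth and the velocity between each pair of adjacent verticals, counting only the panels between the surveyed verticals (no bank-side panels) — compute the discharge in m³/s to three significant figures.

5.90 m³/s

Panel 1-2: Δb = 0.9 m, d̄ = (0.51+1.46)/2 = 0.985, v̄ = (0.45+0.74)/2 = 0.595 → q = 0.9×0.985×0.595 = 0.5275 m³/s
Panel 2-3: Δb = 1 m, d̄ = (1.46+1.77)/2 = 1.615, v̄ = (0.74+1.12)/2 = 0.93 → q = 1×1.615×0.93 = 1.502 m³/s
Panel 3-4: Δb = 1.66 m, d̄ = (1.77+1.55)/2 = 1.66, v̄ = (1.12+0.92)/2 = 1.02 → q = 1.66×1.66×1.02 = 2.811 m³/s
Panel 4-5: Δb = 1.5 m, d̄ = (1.55+0.48)/2 = 1.015, v̄ = (0.92+0.47)/2 = 0.695 → q = 1.5×1.015×0.695 = 1.058 m³/s
Q = Σ q = 5.898 m³/s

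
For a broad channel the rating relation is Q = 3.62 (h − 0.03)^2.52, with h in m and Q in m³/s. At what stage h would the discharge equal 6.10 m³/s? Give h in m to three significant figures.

1.26 m

h − h₀ = (Q/C)^(1/b) = (6.10/3.62)^(1/2.52) = 1.230 m
h = 0.03 + 1.230 = 1.260 m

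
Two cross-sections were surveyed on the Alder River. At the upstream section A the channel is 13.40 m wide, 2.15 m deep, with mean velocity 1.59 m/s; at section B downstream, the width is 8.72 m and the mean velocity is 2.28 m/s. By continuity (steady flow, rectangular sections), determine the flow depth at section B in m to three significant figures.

2.30 m

Q = A₁V₁ = (13.40×2.15) × 1.59 = 45.81 m³/s
d₂ = Q/(b₂ V₂) = 45.81/(8.72×2.28) = 2.304 m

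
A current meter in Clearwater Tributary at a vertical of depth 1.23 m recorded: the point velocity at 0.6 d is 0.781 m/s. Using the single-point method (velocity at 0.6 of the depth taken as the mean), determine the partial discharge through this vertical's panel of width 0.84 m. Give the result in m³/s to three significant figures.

0.807 m³/s

v̄ = v₀.₆ = 0.781 m/s
q = v̄ × d × w = 0.7810 × 1.23 × 0.84 = 0.8069 m³/s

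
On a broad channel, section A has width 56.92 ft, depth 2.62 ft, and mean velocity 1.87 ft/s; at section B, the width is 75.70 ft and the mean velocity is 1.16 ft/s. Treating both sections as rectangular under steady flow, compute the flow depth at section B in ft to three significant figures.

Q = A₁V₁ = (56.92×2.62) × 1.87 = 278.9 ft³/s
d₂ = Q/(b₂ V₂) = 278.9/(75.70×1.16) = 3.176 ft

3.18 ft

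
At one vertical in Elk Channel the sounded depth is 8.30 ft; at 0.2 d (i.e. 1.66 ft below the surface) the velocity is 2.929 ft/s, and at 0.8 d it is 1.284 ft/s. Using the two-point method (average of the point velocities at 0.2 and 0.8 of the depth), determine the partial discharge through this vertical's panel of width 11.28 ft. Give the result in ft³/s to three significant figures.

v̄ = (2.929 + 1.284) / 2 = 2.107 ft/s
q = v̄ × d × w = 2.107 × 8.30 × 11.28 = 197.2 ft³/s

197 ft³/s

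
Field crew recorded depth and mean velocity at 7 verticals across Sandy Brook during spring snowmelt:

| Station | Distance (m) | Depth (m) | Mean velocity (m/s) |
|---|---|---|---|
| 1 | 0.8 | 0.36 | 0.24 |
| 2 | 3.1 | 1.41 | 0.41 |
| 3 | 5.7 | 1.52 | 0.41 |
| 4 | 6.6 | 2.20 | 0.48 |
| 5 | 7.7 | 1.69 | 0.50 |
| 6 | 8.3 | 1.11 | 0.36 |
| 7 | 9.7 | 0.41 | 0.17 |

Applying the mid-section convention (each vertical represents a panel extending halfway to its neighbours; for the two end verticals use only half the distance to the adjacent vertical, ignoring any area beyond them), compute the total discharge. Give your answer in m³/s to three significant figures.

4.83 m³/s

w_1 = (3.1 − 0.8)/2 = 1.15 m; q_1 = 0.24 × 0.36 × 1.15 = 0.09936 m³/s
w_2 = (5.7 − 0.8)/2 = 2.45 m; q_2 = 0.41 × 1.41 × 2.45 = 1.416 m³/s
w_3 = (6.6 − 3.1)/2 = 1.75 m; q_3 = 0.41 × 1.52 × 1.75 = 1.091 m³/s
w_4 = (7.7 − 5.7)/2 = 1 m; q_4 = 0.48 × 2.20 × 1 = 1.056 m³/s
w_5 = (8.3 − 6.6)/2 = 0.85 m; q_5 = 0.50 × 1.69 × 0.85 = 0.7183 m³/s
w_6 = (9.7 − 7.7)/2 = 1 m; q_6 = 0.36 × 1.11 × 1 = 0.3996 m³/s
w_7 = (9.7 − 8.3)/2 = 0.7 m; q_7 = 0.17 × 0.41 × 0.7 = 0.04879 m³/s
Q = Σ qᵢ = 4.829 m³/s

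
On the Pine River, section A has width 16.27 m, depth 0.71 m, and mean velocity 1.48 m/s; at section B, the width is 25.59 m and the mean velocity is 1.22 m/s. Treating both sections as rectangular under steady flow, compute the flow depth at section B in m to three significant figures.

Q = A₁V₁ = (16.27×0.71) × 1.48 = 17.10 m³/s
d₂ = Q/(b₂ V₂) = 17.10/(25.59×1.22) = 0.5476 m

0.548 m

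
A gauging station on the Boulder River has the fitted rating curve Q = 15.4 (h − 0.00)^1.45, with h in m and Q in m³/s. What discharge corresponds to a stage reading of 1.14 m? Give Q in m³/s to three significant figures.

Q = 15.4 × (1.14 − 0.00)^1.45 = 15.4 × 1.14^1.45 = 18.62 m³/s

18.6 m³/s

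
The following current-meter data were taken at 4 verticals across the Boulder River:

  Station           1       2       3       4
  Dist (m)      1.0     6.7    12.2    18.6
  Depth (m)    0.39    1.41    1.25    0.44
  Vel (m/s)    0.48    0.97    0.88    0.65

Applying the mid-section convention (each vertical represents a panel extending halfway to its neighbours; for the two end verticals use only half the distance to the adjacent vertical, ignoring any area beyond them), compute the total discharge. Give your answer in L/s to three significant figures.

15700 L/s

w_1 = (6.7 − 1.0)/2 = 2.85 m; q_1 = 0.48 × 0.39 × 2.85 = 0.5335 m³/s
w_2 = (12.2 − 1.0)/2 = 5.6 m; q_2 = 0.97 × 1.41 × 5.6 = 7.659 m³/s
w_3 = (18.6 − 6.7)/2 = 5.95 m; q_3 = 0.88 × 1.25 × 5.95 = 6.545 m³/s
w_4 = (18.6 − 12.2)/2 = 3.2 m; q_4 = 0.65 × 0.44 × 3.2 = 0.9152 m³/s
Q = Σ qᵢ = 15.65 m³/s
= 15.65 × 1000 = 15650 L/s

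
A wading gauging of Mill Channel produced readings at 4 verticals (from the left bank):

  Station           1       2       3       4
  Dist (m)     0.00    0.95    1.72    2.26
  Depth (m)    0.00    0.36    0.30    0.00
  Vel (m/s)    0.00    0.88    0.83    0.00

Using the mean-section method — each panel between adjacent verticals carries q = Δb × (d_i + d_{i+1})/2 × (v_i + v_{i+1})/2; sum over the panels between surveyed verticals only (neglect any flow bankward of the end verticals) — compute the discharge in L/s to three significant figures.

326 L/s

Panel 1-2: Δb = 0.95 m, d̄ = (0.00+0.36)/2 = 0.18, v̄ = (0.00+0.88)/2 = 0.44 → q = 0.95×0.18×0.44 = 0.07524 m³/s
Panel 2-3: Δb = 0.77 m, d̄ = (0.36+0.30)/2 = 0.33, v̄ = (0.88+0.83)/2 = 0.855 → q = 0.77×0.33×0.855 = 0.2173 m³/s
Panel 3-4: Δb = 0.54 m, d̄ = (0.30+0.00)/2 = 0.15, v̄ = (0.83+0.00)/2 = 0.415 → q = 0.54×0.15×0.415 = 0.03362 m³/s
Q = Σ q = 0.3261 m³/s
= 0.3261 × 1000 = 326.1 L/s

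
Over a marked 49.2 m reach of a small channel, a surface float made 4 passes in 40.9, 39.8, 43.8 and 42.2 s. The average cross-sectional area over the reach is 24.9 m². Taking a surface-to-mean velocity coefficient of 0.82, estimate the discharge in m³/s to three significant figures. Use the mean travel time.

24.1 m³/s

t̄ = (40.9 + 39.8 + 43.8 + 42.2) / 4 = 41.675 s
v_surface = L / t̄ = 49.2 / 41.675 = 1.181 m/s
v_mean = 0.82 × 1.181 = 0.9681 m/s
Q = A × v_mean = 24.9 × 0.9681 = 24.10 m³/s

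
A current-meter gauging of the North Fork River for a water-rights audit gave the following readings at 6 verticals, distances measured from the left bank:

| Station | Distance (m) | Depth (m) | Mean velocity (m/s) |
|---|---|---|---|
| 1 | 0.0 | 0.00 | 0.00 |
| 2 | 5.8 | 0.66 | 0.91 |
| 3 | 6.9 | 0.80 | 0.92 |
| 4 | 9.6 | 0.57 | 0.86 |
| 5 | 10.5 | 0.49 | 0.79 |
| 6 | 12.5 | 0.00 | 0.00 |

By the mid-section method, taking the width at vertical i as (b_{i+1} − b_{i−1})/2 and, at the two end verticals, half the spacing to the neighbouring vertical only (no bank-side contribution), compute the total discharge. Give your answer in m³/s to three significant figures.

w_2 = (6.9 − 0.0)/2 = 3.45 m; q_2 = 0.91 × 0.66 × 3.45 = 2.072 m³/s
w_3 = (9.6 − 5.8)/2 = 1.9 m; q_3 = 0.92 × 0.80 × 1.9 = 1.398 m³/s
w_4 = (10.5 − 6.9)/2 = 1.8 m; q_4 = 0.86 × 0.57 × 1.8 = 0.8824 m³/s
w_5 = (12.5 − 9.6)/2 = 1.45 m; q_5 = 0.79 × 0.49 × 1.45 = 0.5613 m³/s
Stations 1, 6 contribute zero (depth or velocity is 0).
Q = Σ qᵢ = 4.914 m³/s

4.91 m³/s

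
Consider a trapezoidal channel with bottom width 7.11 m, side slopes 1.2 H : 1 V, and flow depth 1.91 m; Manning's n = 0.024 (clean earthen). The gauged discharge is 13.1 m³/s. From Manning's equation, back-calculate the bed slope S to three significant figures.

A = (b + z·y)·y = (7.11 + 1.2×1.91)×1.91 = 17.96 m²
P = b + 2y√(1+z²) = 7.11 + 2×1.91×√(1+1.2²) = 13.08 m
R = A/P = 17.96/13.08 = 1.373 m
S = (Q·n / (1·A·R^(2/3)))² = (13.1×0.024 / (1×17.96×1.235))² = 0.0002008

0.000201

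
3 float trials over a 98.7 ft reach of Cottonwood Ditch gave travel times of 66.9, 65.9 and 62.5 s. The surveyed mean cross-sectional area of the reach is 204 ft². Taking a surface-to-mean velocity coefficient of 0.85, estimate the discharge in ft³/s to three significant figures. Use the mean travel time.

263 ft³/s

t̄ = (66.9 + 65.9 + 62.5) / 3 = 65.1 s
v_surface = L / t̄ = 98.7 / 65.1 = 1.516 ft/s
v_mean = 0.85 × 1.516 = 1.289 ft/s
Q = A × v_mean = 204 × 1.289 = 262.9 ft³/s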